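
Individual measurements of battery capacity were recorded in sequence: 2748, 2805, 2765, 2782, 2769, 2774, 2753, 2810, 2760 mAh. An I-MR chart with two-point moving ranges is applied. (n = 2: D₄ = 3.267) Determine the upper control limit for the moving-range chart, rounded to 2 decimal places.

106.18

Moving ranges: 57, 40, 17, 13, 5, 21, 57, 50; M̄R̄ = 260.0000 / 8 = 32.5000
UCL_MR = D₄·M̄R̄ = 3.267 × 32.5000 = 106.1775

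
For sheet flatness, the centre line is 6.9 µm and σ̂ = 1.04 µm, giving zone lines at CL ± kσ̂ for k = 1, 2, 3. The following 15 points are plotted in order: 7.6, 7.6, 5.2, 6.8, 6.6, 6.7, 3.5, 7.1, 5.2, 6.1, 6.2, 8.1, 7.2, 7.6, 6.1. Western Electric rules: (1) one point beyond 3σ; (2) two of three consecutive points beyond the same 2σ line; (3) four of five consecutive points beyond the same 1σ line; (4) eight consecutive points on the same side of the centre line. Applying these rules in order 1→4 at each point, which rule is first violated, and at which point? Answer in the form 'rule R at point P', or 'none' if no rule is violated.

Zone of each point (C = within 1σ̂, B = 1σ̂–2σ̂, A = 2σ̂–3σ̂, * = beyond 3σ̂; sign = side of CL): 1:+C, 2:+C, 3:-B, 4:-C, 5:-C, 6:-C, 7:-*, 8:+C, 9:-B, 10:-C, 11:-C, 12:+B, 13:+C, 14:+C, 15:-C
Rule 1 (one point beyond the 3σ limits) is satisfied at point 7.

rule 1 at point 7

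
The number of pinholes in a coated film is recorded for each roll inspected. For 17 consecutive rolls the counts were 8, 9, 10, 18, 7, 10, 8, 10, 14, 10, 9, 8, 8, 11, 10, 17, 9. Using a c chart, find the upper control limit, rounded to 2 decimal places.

20.01

c̄ = (8 + 9 + 10 + 18 + 7 + 10 + 8 + 10 + 14 + 10 + 9 + 8 + 8 + 11 + 10 + 17 + 9) / 17 = 176 / 17 = 10.3529
UCL = c̄ + 3√c̄ = 10.3529 + 3 × √10.3529 = 10.3529 + 3 × 3.2176 = 20.0057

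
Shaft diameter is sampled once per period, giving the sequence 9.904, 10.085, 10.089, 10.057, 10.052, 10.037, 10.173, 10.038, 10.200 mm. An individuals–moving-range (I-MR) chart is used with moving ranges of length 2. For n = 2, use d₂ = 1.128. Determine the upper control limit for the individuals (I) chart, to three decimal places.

10.293

X̄ = (9.904 + 10.085 + 10.089 + 10.057 + 10.052 + 10.037 + 10.173 + 10.038 + 10.200) / 9 = 10.0706
Moving ranges: 0.181, 0.004, 0.032, 0.005, 0.015, 0.136, 0.135, 0.162; M̄R̄ = 0.6700 / 8 = 0.0838
UCL = X̄ + 3·M̄R̄/d₂ = 10.0706 + 3 × 0.0838 / 1.128 = 10.2933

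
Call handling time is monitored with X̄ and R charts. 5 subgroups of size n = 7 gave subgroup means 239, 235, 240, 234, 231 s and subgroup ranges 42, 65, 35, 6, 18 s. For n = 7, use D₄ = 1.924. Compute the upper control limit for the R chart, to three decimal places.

63.877

R̄ = (42 + 65 + 35 + 6 + 18) / 5 = 166.0000 / 5 = 33.2000
UCL_R = D₄·R̄ = 1.924 × 33.2000 = 63.8768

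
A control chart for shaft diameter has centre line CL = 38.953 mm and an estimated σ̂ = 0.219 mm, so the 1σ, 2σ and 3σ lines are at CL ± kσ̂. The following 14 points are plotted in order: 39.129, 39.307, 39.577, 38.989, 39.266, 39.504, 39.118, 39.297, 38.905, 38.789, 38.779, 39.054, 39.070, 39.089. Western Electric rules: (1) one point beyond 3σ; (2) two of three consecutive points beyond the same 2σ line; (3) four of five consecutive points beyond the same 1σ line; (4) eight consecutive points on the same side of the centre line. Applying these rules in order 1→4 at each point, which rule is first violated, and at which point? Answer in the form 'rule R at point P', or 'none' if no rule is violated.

rule 3 at point 6

Zone of each point (C = within 1σ̂, B = 1σ̂–2σ̂, A = 2σ̂–3σ̂, * = beyond 3σ̂; sign = side of CL): 1:+C, 2:+B, 3:+A, 4:+C, 5:+B, 6:+A, 7:+C, 8:+B, 9:-C, 10:-C, 11:-C, 12:+C, 13:+C, 14:+C
Rule 3 (four of five consecutive points beyond the same 1σ limit) is satisfied at point 6.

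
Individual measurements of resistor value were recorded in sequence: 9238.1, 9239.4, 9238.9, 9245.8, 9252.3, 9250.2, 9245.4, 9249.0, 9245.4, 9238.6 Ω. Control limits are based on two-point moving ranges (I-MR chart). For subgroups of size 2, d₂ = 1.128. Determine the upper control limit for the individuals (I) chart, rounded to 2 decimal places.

9254.98

X̄ = (9238.1 + 9239.4 + 9238.9 + 9245.8 + 9252.3 + 9250.2 + 9245.4 + 9249.0 + 9245.4 + 9238.6) / 10 = 9244.3100
Moving ranges: 1.3, 0.5, 6.9, 6.5, 2.1, 4.8, 3.6, 3.6, 6.8; M̄R̄ = 36.1000 / 9 = 4.0111
UCL = X̄ + 3·M̄R̄/d₂ = 9244.3100 + 3 × 4.0111 / 1.128 = 9254.9778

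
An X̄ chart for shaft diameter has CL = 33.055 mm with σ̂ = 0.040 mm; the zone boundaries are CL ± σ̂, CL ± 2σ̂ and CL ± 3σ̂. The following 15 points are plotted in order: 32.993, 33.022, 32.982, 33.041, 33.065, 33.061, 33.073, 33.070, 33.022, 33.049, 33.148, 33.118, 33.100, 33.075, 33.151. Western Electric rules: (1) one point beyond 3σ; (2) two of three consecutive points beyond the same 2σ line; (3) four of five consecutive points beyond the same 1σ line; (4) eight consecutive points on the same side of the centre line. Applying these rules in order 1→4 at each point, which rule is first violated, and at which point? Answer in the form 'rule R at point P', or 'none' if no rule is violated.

Zone of each point (C = within 1σ̂, B = 1σ̂–2σ̂, A = 2σ̂–3σ̂, * = beyond 3σ̂; sign = side of CL): 1:-B, 2:-C, 3:-B, 4:-C, 5:+C, 6:+C, 7:+C, 8:+C, 9:-C, 10:-C, 11:+A, 12:+B, 13:+B, 14:+C, 15:+A
Rule 3 (four of five consecutive points beyond the same 1σ limit) is satisfied at point 15.

rule 3 at point 15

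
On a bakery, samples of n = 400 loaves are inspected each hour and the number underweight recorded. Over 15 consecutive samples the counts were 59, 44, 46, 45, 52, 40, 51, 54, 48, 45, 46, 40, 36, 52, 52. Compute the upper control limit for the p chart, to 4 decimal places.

p̄ = Σdᵢ / (k·n) = 710 / (15 × 400) = 0.11833
UCL = p̄ + 3·√(p̄(1−p̄)/n) = 0.11833 + 3 × √(0.11833×0.88167/400) = 0.11833 + 3 × 0.01615 = 0.16678

0.1668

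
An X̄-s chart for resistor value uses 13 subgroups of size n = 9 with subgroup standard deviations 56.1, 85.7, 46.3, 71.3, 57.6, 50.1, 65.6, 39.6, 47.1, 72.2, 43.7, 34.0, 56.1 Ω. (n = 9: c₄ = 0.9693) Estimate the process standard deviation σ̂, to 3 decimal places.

s̄ = (56.1 + 85.7 + 46.3 + 71.3 + 57.6 + 50.1 + 65.6 + 39.6 + 47.1 + 72.2 + 43.7 + 34.0 + 56.1) / 13 = 55.8000
σ̂ = s̄ / c₄ = 55.8000 / 0.9693 = 57.5673

57.567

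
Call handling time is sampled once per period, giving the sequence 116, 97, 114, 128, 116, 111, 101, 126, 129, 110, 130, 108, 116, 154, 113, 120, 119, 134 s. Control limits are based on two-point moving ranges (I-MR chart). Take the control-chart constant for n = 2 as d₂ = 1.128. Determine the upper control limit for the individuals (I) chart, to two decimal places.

X̄ = (116 + 97 + 114 + 128 + 116 + 111 + 101 + 126 + 129 + 110 + 130 + 108 + 116 + 154 + 113 + 120 + 119 + 134) / 18 = 119.0000
Moving ranges: 19, 17, 14, 12, 5, 10, 25, 3, 19, 20, 22, 8, 38, 41, 7, 1, 15; M̄R̄ = 276.0000 / 17 = 16.2353
UCL = X̄ + 3·M̄R̄/d₂ = 119.0000 + 3 × 16.2353 / 1.128 = 162.1790

162.18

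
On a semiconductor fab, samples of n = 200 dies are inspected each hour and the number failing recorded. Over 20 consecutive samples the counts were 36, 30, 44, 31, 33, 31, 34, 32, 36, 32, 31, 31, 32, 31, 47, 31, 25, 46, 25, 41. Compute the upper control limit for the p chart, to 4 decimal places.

0.2494

p̄ = Σdᵢ / (k·n) = 679 / (20 × 200) = 0.16975
UCL = p̄ + 3·√(p̄(1−p̄)/n) = 0.16975 + 3 × √(0.16975×0.83025/200) = 0.16975 + 3 × 0.02655 = 0.24939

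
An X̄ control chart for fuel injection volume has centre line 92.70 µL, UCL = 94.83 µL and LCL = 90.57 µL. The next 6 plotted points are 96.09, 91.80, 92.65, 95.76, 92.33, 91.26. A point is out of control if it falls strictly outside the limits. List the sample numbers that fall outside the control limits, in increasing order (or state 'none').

Compare each point to [90.57, 94.83]: sample 1 = 96.09 > UCL; sample 4 = 95.76 > UCL.

1, 4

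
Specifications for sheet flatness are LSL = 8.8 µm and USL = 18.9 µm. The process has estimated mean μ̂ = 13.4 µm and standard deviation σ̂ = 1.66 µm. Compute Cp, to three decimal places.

Cp = (USL − LSL) / (6σ̂) = (18.9 − 8.8) / (6 × 1.66) = 10.1000 / 9.9600 = 1.0141

1.014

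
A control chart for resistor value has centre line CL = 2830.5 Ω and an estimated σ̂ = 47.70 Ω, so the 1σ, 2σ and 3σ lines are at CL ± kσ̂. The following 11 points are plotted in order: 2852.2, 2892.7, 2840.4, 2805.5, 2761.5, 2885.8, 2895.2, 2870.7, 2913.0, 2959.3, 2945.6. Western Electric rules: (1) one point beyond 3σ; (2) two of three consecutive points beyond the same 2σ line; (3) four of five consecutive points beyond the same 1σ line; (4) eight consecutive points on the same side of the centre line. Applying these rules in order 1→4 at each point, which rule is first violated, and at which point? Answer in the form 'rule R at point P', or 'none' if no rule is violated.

Zone of each point (C = within 1σ̂, B = 1σ̂–2σ̂, A = 2σ̂–3σ̂, * = beyond 3σ̂; sign = side of CL): 1:+C, 2:+B, 3:+C, 4:-C, 5:-B, 6:+B, 7:+B, 8:+C, 9:+B, 10:+A, 11:+A
Rule 3 (four of five consecutive points beyond the same 1σ limit) is satisfied at point 10.

rule 3 at point 10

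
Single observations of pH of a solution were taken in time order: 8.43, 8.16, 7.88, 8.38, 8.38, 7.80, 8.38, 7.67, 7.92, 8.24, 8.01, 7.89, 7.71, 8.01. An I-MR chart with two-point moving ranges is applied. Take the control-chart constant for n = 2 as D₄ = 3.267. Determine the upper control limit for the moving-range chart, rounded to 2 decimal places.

1.09

Moving ranges: 0.27, 0.28, 0.50, 0.00, 0.58, 0.58, 0.71, 0.25, 0.32, 0.23, 0.12, 0.18, 0.30; M̄R̄ = 4.3200 / 13 = 0.3323
UCL_MR = D₄·M̄R̄ = 3.267 × 0.3323 = 1.0856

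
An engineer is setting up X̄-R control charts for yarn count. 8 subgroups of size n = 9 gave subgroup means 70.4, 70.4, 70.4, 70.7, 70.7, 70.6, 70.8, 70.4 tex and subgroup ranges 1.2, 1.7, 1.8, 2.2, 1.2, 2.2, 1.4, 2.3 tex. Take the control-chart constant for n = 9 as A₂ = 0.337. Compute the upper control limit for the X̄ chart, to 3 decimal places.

71.140

X̄̄ = (70.4 + 70.4 + 70.4 + 70.7 + 70.7 + 70.6 + 70.8 + 70.4) / 8 = 564.4000 / 8 = 70.5500
R̄ = (1.2 + 1.7 + 1.8 + 2.2 + 1.2 + 2.2 + 1.4 + 2.3) / 8 = 14.0000 / 8 = 1.7500
UCL = X̄̄ + A₂·R̄ = 70.5500 + 0.337 × 1.7500 = 71.1397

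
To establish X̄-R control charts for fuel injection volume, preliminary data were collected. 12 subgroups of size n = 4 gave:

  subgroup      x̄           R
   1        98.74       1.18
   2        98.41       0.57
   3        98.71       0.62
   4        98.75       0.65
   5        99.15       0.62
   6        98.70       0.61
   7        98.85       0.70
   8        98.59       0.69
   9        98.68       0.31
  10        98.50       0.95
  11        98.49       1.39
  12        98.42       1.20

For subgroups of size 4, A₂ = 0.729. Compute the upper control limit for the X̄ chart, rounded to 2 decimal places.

X̄̄ = (98.74 + 98.41 + 98.71 + 98.75 + 99.15 + 98.70 + 98.85 + 98.59 + 98.68 + 98.50 + 98.49 + 98.42) / 12 = 1183.9900 / 12 = 98.6658
R̄ = (1.18 + 0.57 + 0.62 + 0.65 + 0.62 + 0.61 + 0.70 + 0.69 + 0.31 + 0.95 + 1.39 + 1.20) / 12 = 9.4900 / 12 = 0.7908
UCL = X̄̄ + A₂·R̄ = 98.6658 + 0.729 × 0.7908 = 99.2424

99.24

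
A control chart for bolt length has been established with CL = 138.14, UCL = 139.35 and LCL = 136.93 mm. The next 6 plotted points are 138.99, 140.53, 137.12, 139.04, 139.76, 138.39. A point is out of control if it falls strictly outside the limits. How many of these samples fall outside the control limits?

Compare each point to [136.93, 139.35]: sample 2 = 140.53 > UCL; sample 5 = 139.76 > UCL.

2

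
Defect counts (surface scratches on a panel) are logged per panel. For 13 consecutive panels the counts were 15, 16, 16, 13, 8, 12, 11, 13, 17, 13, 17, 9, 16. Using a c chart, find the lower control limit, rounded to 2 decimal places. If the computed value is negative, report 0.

c̄ = (15 + 16 + 16 + 13 + 8 + 12 + 11 + 13 + 17 + 13 + 17 + 9 + 16) / 13 = 176 / 13 = 13.5385
LCL = c̄ − 3√c̄ = 13.5385 − 3 × 3.6795 = 2.5001

2.50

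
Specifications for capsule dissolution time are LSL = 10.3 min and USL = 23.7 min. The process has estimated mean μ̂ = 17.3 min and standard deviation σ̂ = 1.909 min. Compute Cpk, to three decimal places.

1.118

Cpu = (USL − μ̂) / (3σ̂) = (23.7 − 17.3) / (3 × 1.909) = 1.1175; Cpl = (μ̂ − LSL) / (3σ̂) = (17.3 − 10.3) / (3 × 1.909) = 1.2223; Cpk = min(Cpu, Cpl) = 1.1175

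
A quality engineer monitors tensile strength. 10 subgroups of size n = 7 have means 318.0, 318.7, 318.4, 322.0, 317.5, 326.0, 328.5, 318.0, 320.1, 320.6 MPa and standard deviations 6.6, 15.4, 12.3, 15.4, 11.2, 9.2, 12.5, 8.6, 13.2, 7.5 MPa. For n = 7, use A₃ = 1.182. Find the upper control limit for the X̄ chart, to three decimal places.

334.007

X̄̄ = (318.0 + 318.7 + 318.4 + 322.0 + 317.5 + 326.0 + 328.5 + 318.0 + 320.1 + 320.6) / 10 = 320.7800
s̄ = (6.6 + 15.4 + 12.3 + 15.4 + 11.2 + 9.2 + 12.5 + 8.6 + 13.2 + 7.5) / 10 = 11.1900
UCL = X̄̄ + A₃·s̄ = 320.7800 + 1.182 × 11.1900 = 334.0066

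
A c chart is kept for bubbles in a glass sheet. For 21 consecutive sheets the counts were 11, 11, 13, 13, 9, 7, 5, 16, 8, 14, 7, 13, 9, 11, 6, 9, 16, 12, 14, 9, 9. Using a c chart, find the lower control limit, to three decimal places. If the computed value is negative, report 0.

0.817

c̄ = (11 + 11 + 13 + 13 + 9 + 7 + 5 + 16 + 8 + 14 + 7 + 13 + 9 + 11 + 6 + 9 + 16 + 12 + 14 + 9 + 9) / 21 = 222 / 21 = 10.5714
LCL = c̄ − 3√c̄ = 10.5714 − 3 × 3.2514 = 0.8173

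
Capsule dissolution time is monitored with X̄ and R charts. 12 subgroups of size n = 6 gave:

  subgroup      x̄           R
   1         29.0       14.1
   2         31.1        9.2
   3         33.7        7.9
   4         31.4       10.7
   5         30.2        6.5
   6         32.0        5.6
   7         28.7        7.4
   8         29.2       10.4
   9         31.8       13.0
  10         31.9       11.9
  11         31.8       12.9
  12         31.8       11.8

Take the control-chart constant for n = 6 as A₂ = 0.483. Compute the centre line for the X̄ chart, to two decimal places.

X̄̄ = (29.0 + 31.1 + 33.7 + 31.4 + 30.2 + 32.0 + 28.7 + 29.2 + 31.8 + 31.9 + 31.8 + 31.8) / 12 = 372.6000 / 12 = 31.0500
CL = X̄̄ = 31.0500

31.05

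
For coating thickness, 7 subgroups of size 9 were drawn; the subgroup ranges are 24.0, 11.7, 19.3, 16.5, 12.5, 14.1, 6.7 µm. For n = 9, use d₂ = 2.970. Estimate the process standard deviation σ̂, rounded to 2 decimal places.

5.04

R̄ = (24.0 + 11.7 + 19.3 + 16.5 + 12.5 + 14.1 + 6.7) / 7 = 14.9714
σ̂ = R̄ / d₂ = 14.9714 / 2.970 = 5.0409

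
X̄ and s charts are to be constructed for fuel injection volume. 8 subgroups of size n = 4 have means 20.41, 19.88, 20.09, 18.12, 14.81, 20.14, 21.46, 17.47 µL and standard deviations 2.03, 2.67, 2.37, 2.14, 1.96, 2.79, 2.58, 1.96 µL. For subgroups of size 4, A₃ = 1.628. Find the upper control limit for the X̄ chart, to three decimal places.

X̄̄ = (20.41 + 19.88 + 20.09 + 18.12 + 14.81 + 20.14 + 21.46 + 17.47) / 8 = 19.0475
s̄ = (2.03 + 2.67 + 2.37 + 2.14 + 1.96 + 2.79 + 2.58 + 1.96) / 8 = 2.3125
UCL = X̄̄ + A₃·s̄ = 19.0475 + 1.628 × 2.3125 = 22.8122

22.812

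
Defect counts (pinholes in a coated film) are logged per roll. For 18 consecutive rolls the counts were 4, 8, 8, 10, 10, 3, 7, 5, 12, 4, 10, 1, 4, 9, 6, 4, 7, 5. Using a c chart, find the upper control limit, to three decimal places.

14.149

c̄ = (4 + 8 + 8 + 10 + 10 + 3 + 7 + 5 + 12 + 4 + 10 + 1 + 4 + 9 + 6 + 4 + 7 + 5) / 18 = 117 / 18 = 6.5000
UCL = c̄ + 3√c̄ = 6.5000 + 3 × √6.5000 = 6.5000 + 3 × 2.5495 = 14.1485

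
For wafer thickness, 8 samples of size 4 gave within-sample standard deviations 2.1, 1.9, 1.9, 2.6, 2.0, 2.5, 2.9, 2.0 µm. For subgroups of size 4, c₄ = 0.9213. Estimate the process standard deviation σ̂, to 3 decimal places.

2.429

s̄ = (2.1 + 1.9 + 1.9 + 2.6 + 2.0 + 2.5 + 2.9 + 2.0) / 8 = 2.2375
σ̂ = s̄ / c₄ = 2.2375 / 0.9213 = 2.4286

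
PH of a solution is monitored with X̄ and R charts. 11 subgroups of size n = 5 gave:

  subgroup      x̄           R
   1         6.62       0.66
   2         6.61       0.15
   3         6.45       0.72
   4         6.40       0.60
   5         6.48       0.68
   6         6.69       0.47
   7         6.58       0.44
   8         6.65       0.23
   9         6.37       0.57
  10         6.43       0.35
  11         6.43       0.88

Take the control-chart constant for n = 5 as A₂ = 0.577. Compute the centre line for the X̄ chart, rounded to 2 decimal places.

6.52

X̄̄ = (6.62 + 6.61 + 6.45 + 6.40 + 6.48 + 6.69 + 6.58 + 6.65 + 6.37 + 6.43 + 6.43) / 11 = 71.7100 / 11 = 6.5191
CL = X̄̄ = 6.5191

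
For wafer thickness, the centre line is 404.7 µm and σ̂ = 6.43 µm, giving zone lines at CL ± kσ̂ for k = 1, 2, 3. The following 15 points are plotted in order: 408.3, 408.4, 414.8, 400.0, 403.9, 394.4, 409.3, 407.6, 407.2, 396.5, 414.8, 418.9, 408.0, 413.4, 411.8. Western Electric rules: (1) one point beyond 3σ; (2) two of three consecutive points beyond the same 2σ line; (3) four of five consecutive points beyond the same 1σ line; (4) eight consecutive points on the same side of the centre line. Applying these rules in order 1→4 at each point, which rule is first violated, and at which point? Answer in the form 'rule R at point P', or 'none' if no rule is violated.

rule 3 at point 15

Zone of each point (C = within 1σ̂, B = 1σ̂–2σ̂, A = 2σ̂–3σ̂, * = beyond 3σ̂; sign = side of CL): 1:+C, 2:+C, 3:+B, 4:-C, 5:-C, 6:-B, 7:+C, 8:+C, 9:+C, 10:-B, 11:+B, 12:+A, 13:+C, 14:+B, 15:+B
Rule 3 (four of five consecutive points beyond the same 1σ limit) is satisfied at point 15.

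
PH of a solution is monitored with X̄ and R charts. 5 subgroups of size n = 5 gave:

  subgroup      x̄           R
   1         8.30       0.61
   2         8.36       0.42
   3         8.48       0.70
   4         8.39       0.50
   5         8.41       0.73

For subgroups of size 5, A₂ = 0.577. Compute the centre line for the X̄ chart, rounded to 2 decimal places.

X̄̄ = (8.30 + 8.36 + 8.48 + 8.39 + 8.41) / 5 = 41.9400 / 5 = 8.3880
CL = X̄̄ = 8.3880

8.39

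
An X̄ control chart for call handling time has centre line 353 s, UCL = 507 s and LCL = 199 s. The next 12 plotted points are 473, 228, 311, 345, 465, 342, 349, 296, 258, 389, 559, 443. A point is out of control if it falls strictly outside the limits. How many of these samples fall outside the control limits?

Compare each point to [199, 507]: sample 11 = 559 > UCL.

1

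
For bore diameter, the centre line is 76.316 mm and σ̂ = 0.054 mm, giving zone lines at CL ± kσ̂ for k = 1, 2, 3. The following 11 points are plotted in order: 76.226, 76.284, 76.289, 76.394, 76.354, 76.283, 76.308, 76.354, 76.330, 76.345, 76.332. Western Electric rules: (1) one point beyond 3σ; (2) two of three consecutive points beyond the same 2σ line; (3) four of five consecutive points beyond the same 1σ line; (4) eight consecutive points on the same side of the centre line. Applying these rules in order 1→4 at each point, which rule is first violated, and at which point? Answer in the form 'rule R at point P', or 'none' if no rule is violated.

none

Zone of each point (C = within 1σ̂, B = 1σ̂–2σ̂, A = 2σ̂–3σ̂, * = beyond 3σ̂; sign = side of CL): 1:-B, 2:-C, 3:-C, 4:+B, 5:+C, 6:-C, 7:-C, 8:+C, 9:+C, 10:+C, 11:+C
No rule fires across all 11 points.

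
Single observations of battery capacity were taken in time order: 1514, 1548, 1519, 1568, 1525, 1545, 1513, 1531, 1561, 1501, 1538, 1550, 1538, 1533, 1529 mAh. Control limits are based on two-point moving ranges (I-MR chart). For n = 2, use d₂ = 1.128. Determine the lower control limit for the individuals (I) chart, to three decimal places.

1461.062

X̄ = (1514 + 1548 + 1519 + 1568 + 1525 + 1545 + 1513 + 1531 + 1561 + 1501 + 1538 + 1550 + 1538 + 1533 + 1529) / 15 = 1534.2000
Moving ranges: 34, 29, 49, 43, 20, 32, 18, 30, 60, 37, 12, 12, 5, 4; M̄R̄ = 385.0000 / 14 = 27.5000
LCL = X̄ − 3·M̄R̄/d₂ = 1534.2000 − 3 × 27.5000 / 1.128 = 1461.0617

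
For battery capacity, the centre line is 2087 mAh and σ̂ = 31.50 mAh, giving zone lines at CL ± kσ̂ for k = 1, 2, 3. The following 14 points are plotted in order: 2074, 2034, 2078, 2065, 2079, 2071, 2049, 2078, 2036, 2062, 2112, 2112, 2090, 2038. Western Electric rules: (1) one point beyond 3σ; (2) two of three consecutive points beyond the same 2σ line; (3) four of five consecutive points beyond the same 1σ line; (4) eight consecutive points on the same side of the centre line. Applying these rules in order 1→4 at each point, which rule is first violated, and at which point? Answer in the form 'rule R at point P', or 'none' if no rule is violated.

rule 4 at point 8

Zone of each point (C = within 1σ̂, B = 1σ̂–2σ̂, A = 2σ̂–3σ̂, * = beyond 3σ̂; sign = side of CL): 1:-C, 2:-B, 3:-C, 4:-C, 5:-C, 6:-C, 7:-B, 8:-C, 9:-B, 10:-C, 11:+C, 12:+C, 13:+C, 14:-B
Rule 4 (eight consecutive points on the same side of the centre line) is satisfied at point 8.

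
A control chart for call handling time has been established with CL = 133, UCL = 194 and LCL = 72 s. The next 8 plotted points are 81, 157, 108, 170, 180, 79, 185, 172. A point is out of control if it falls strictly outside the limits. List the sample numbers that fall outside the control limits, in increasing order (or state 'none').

none

All 8 points lie within [72, 194].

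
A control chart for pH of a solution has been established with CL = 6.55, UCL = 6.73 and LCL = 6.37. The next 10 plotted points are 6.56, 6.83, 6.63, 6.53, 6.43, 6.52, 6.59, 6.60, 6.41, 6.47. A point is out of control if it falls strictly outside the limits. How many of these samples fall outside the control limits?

1

Compare each point to [6.37, 6.73]: sample 2 = 6.83 > UCL.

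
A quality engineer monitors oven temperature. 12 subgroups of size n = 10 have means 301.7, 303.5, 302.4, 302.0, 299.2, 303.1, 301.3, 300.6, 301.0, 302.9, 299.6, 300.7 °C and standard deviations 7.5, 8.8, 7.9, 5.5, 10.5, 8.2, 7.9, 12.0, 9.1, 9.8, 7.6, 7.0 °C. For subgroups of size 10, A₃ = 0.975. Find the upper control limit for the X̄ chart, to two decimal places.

309.77

X̄̄ = (301.7 + 303.5 + 302.4 + 302.0 + 299.2 + 303.1 + 301.3 + 300.6 + 301.0 + 302.9 + 299.6 + 300.7) / 12 = 301.5000
s̄ = (7.5 + 8.8 + 7.9 + 5.5 + 10.5 + 8.2 + 7.9 + 12.0 + 9.1 + 9.8 + 7.6 + 7.0) / 12 = 8.4833
UCL = X̄̄ + A₃·s̄ = 301.5000 + 0.975 × 8.4833 = 309.7713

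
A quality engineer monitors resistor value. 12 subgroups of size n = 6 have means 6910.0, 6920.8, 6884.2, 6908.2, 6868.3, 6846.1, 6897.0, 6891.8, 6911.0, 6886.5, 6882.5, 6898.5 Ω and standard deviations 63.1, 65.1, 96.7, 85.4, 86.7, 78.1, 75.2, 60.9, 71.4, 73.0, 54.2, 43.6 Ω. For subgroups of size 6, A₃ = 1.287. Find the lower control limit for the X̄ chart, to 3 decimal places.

6800.548

X̄̄ = (6910.0 + 6920.8 + 6884.2 + 6908.2 + 6868.3 + 6846.1 + 6897.0 + 6891.8 + 6911.0 + 6886.5 + 6882.5 + 6898.5) / 12 = 6892.0750
s̄ = (63.1 + 65.1 + 96.7 + 85.4 + 86.7 + 78.1 + 75.2 + 60.9 + 71.4 + 73.0 + 54.2 + 43.6) / 12 = 71.1167
LCL = X̄̄ − A₃·s̄ = 6892.0750 − 1.287 × 71.1167 = 6800.5478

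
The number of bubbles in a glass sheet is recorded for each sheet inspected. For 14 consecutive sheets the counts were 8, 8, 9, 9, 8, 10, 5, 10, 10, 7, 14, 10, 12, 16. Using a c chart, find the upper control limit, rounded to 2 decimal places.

19.06

c̄ = (8 + 8 + 9 + 9 + 8 + 10 + 5 + 10 + 10 + 7 + 14 + 10 + 12 + 16) / 14 = 136 / 14 = 9.7143
UCL = c̄ + 3√c̄ = 9.7143 + 3 × √9.7143 = 9.7143 + 3 × 3.1168 = 19.0646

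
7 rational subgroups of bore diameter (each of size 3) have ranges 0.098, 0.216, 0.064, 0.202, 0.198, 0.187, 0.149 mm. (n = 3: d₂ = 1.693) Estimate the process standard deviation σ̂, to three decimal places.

R̄ = (0.098 + 0.216 + 0.064 + 0.202 + 0.198 + 0.187 + 0.149) / 7 = 0.1591
σ̂ = R̄ / d₂ = 0.1591 / 1.693 = 0.0940

0.094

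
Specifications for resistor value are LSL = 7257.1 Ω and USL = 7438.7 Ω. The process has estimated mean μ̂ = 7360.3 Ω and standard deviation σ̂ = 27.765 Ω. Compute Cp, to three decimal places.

Cp = (USL − LSL) / (6σ̂) = (7438.7 − 7257.1) / (6 × 27.765) = 181.6000 / 166.5900 = 1.0901

1.090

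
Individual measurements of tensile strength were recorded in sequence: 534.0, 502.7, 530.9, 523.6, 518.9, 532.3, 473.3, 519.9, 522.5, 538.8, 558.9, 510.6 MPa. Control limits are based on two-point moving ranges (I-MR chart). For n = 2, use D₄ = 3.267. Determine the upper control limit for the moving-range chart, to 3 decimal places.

Moving ranges: 31.3, 28.2, 7.3, 4.7, 13.4, 59.0, 46.6, 2.6, 16.3, 20.1, 48.3; M̄R̄ = 277.8000 / 11 = 25.2545
UCL_MR = D₄·M̄R̄ = 3.267 × 25.2545 = 82.5066

82.507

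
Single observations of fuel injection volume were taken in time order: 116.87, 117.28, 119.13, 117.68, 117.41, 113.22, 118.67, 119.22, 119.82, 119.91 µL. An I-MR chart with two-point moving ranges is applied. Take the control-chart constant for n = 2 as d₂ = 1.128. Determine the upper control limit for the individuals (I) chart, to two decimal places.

X̄ = (116.87 + 117.28 + 119.13 + 117.68 + 117.41 + 113.22 + 118.67 + 119.22 + 119.82 + 119.91) / 10 = 117.9210
Moving ranges: 0.41, 1.85, 1.45, 0.27, 4.19, 5.45, 0.55, 0.60, 0.09; M̄R̄ = 14.8600 / 9 = 1.6511
UCL = X̄ + 3·M̄R̄/d₂ = 117.9210 + 3 × 1.6511 / 1.128 = 122.3123

122.31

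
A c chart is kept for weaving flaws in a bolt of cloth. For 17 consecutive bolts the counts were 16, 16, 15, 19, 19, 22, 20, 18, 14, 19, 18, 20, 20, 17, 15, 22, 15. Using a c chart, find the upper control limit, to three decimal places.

c̄ = (16 + 16 + 15 + 19 + 19 + 22 + 20 + 18 + 14 + 19 + 18 + 20 + 20 + 17 + 15 + 22 + 15) / 17 = 305 / 17 = 17.9412
UCL = c̄ + 3√c̄ = 17.9412 + 3 × √17.9412 = 17.9412 + 3 × 4.2357 = 30.6483

30.648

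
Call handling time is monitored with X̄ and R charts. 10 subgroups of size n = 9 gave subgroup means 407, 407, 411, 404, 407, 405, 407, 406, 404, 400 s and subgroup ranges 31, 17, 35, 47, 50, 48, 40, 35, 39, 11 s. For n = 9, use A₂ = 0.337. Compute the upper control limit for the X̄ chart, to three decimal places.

X̄̄ = (407 + 407 + 411 + 404 + 407 + 405 + 407 + 406 + 404 + 400) / 10 = 4058.0000 / 10 = 405.8000
R̄ = (31 + 17 + 35 + 47 + 50 + 48 + 40 + 35 + 39 + 11) / 10 = 353.0000 / 10 = 35.3000
UCL = X̄̄ + A₂·R̄ = 405.8000 + 0.337 × 35.3000 = 417.6961

417.696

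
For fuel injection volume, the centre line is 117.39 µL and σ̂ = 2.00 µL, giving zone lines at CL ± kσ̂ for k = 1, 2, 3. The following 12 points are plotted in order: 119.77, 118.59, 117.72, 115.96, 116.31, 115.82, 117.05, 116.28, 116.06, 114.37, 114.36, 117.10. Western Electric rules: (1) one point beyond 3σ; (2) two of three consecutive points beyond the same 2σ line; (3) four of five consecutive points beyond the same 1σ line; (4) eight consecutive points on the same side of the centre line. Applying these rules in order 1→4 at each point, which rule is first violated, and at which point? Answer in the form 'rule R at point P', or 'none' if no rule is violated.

Zone of each point (C = within 1σ̂, B = 1σ̂–2σ̂, A = 2σ̂–3σ̂, * = beyond 3σ̂; sign = side of CL): 1:+B, 2:+C, 3:+C, 4:-C, 5:-C, 6:-C, 7:-C, 8:-C, 9:-C, 10:-B, 11:-B, 12:-C
Rule 4 (eight consecutive points on the same side of the centre line) is satisfied at point 11.

rule 4 at point 11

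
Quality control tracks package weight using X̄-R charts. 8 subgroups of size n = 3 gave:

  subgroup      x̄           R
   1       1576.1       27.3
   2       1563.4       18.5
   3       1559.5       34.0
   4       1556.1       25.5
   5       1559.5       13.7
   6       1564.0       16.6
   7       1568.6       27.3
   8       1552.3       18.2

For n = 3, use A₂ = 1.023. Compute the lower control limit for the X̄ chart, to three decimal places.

1539.279

X̄̄ = (1576.1 + 1563.4 + 1559.5 + 1556.1 + 1559.5 + 1564.0 + 1568.6 + 1552.3) / 8 = 12499.5000 / 8 = 1562.4375
R̄ = (27.3 + 18.5 + 34.0 + 25.5 + 13.7 + 16.6 + 27.3 + 18.2) / 8 = 181.1000 / 8 = 22.6375
LCL = X̄̄ − A₂·R̄ = 1562.4375 − 1.023 × 22.6375 = 1539.2793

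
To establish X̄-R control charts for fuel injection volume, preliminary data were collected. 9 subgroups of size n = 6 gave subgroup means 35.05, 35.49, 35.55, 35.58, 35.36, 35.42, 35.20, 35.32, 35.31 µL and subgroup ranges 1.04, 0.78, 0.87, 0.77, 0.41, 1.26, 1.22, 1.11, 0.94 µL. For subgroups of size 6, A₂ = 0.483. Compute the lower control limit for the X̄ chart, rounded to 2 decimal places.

X̄̄ = (35.05 + 35.49 + 35.55 + 35.58 + 35.36 + 35.42 + 35.20 + 35.32 + 35.31) / 9 = 318.2800 / 9 = 35.3644
R̄ = (1.04 + 0.78 + 0.87 + 0.77 + 0.41 + 1.26 + 1.22 + 1.11 + 0.94) / 9 = 8.4000 / 9 = 0.9333
LCL = X̄̄ − A₂·R̄ = 35.3644 − 0.483 × 0.9333 = 34.9136

34.91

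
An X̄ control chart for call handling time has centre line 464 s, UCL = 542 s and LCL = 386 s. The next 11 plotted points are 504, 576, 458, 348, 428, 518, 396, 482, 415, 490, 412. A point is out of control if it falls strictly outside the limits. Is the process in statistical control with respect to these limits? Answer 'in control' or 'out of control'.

out of control

Compare each point to [386, 542]: sample 2 = 576 > UCL; sample 4 = 348 < LCL.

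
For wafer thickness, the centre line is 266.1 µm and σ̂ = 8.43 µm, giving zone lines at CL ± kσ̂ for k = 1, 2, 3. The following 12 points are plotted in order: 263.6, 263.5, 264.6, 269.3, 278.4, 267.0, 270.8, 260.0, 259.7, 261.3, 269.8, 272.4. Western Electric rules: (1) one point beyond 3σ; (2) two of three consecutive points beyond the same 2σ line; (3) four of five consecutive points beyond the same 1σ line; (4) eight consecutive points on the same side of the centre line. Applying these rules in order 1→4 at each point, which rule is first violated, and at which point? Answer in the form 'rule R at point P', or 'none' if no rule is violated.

Zone of each point (C = within 1σ̂, B = 1σ̂–2σ̂, A = 2σ̂–3σ̂, * = beyond 3σ̂; sign = side of CL): 1:-C, 2:-C, 3:-C, 4:+C, 5:+B, 6:+C, 7:+C, 8:-C, 9:-C, 10:-C, 11:+C, 12:+C
No rule fires across all 12 points.

none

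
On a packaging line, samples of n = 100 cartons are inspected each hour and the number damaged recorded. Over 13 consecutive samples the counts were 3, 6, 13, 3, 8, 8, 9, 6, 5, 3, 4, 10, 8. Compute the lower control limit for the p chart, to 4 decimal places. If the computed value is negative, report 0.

0.0000

p̄ = Σdᵢ / (k·n) = 86 / (13 × 100) = 0.06615
LCL = p̄ − 3·√(p̄(1−p̄)/n) = 0.06615 − 3 × 0.02486 = -0.00841 → 0 (negative, so LCL = 0)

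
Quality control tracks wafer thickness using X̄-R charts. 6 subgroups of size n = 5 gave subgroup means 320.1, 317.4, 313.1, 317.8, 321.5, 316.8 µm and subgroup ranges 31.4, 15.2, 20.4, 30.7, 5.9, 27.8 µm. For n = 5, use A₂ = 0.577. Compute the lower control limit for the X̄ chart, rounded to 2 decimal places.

X̄̄ = (320.1 + 317.4 + 313.1 + 317.8 + 321.5 + 316.8) / 6 = 1906.7000 / 6 = 317.7833
R̄ = (31.4 + 15.2 + 20.4 + 30.7 + 5.9 + 27.8) / 6 = 131.4000 / 6 = 21.9000
LCL = X̄̄ − A₂·R̄ = 317.7833 − 0.577 × 21.9000 = 305.1470

305.15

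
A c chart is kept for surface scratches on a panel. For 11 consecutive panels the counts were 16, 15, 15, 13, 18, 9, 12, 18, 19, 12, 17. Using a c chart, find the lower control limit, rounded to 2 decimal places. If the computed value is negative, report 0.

c̄ = (16 + 15 + 15 + 13 + 18 + 9 + 12 + 18 + 19 + 12 + 17) / 11 = 164 / 11 = 14.9091
LCL = c̄ − 3√c̄ = 14.9091 − 3 × 3.8612 = 3.3254

3.33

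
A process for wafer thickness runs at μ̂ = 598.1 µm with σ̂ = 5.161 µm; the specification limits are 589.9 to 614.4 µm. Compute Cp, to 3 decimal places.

Cp = (USL − LSL) / (6σ̂) = (614.4 − 589.9) / (6 × 5.161) = 24.5000 / 30.9660 = 0.7912

0.791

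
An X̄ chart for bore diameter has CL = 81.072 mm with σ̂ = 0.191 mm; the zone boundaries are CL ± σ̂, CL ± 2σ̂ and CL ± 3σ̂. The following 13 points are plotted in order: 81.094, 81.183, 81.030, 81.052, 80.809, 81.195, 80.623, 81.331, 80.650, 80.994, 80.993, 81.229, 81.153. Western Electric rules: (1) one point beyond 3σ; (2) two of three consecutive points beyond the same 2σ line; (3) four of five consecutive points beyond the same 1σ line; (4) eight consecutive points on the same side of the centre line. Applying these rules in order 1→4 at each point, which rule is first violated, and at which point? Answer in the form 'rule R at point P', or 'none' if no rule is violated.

rule 2 at point 9

Zone of each point (C = within 1σ̂, B = 1σ̂–2σ̂, A = 2σ̂–3σ̂, * = beyond 3σ̂; sign = side of CL): 1:+C, 2:+C, 3:-C, 4:-C, 5:-B, 6:+C, 7:-A, 8:+B, 9:-A, 10:-C, 11:-C, 12:+C, 13:+C
Rule 2 (two of three consecutive points beyond the same 2σ limit) is satisfied at point 9.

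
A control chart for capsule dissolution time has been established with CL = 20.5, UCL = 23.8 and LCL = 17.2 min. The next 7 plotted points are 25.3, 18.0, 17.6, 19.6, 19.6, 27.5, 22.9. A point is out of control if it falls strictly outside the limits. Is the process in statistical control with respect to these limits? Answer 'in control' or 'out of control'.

out of control

Compare each point to [17.2, 23.8]: sample 1 = 25.3 > UCL; sample 6 = 27.5 > UCL.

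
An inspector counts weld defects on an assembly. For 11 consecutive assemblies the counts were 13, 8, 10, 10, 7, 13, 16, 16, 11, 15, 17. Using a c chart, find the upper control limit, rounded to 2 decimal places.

22.91

c̄ = (13 + 8 + 10 + 10 + 7 + 13 + 16 + 16 + 11 + 15 + 17) / 11 = 136 / 11 = 12.3636
UCL = c̄ + 3√c̄ = 12.3636 + 3 × √12.3636 = 12.3636 + 3 × 3.5162 = 22.9122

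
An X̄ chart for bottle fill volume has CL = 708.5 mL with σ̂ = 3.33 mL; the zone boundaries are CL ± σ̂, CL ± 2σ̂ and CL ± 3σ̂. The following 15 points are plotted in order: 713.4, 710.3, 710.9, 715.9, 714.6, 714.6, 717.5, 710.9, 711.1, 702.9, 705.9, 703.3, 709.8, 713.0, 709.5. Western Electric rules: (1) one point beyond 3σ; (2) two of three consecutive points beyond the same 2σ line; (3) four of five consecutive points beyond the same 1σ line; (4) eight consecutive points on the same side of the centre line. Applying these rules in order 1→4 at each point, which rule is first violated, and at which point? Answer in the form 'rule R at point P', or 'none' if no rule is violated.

Zone of each point (C = within 1σ̂, B = 1σ̂–2σ̂, A = 2σ̂–3σ̂, * = beyond 3σ̂; sign = side of CL): 1:+B, 2:+C, 3:+C, 4:+A, 5:+B, 6:+B, 7:+A, 8:+C, 9:+C, 10:-B, 11:-C, 12:-B, 13:+C, 14:+B, 15:+C
Rule 3 (four of five consecutive points beyond the same 1σ limit) is satisfied at point 7.

rule 3 at point 7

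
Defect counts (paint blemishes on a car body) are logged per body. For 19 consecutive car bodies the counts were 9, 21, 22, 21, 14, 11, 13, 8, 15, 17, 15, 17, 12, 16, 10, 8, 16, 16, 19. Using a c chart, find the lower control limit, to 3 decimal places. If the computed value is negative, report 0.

c̄ = (9 + 21 + 22 + 21 + 14 + 11 + 13 + 8 + 15 + 17 + 15 + 17 + 12 + 16 + 10 + 8 + 16 + 16 + 19) / 19 = 280 / 19 = 14.7368
LCL = c̄ − 3√c̄ = 14.7368 − 3 × 3.8389 = 3.2203

3.220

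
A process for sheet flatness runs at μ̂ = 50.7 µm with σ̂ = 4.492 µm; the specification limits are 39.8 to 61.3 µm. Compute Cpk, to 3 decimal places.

Cpu = (USL − μ̂) / (3σ̂) = (61.3 − 50.7) / (3 × 4.492) = 0.7866; Cpl = (μ̂ − LSL) / (3σ̂) = (50.7 − 39.8) / (3 × 4.492) = 0.8088; Cpk = min(Cpu, Cpl) = 0.7866

0.787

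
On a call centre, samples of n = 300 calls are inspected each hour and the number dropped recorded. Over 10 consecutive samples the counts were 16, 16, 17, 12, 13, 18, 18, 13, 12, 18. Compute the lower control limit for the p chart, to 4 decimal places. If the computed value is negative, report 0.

p̄ = Σdᵢ / (k·n) = 153 / (10 × 300) = 0.05100
LCL = p̄ − 3·√(p̄(1−p̄)/n) = 0.05100 − 3 × 0.01270 = 0.01290

0.0129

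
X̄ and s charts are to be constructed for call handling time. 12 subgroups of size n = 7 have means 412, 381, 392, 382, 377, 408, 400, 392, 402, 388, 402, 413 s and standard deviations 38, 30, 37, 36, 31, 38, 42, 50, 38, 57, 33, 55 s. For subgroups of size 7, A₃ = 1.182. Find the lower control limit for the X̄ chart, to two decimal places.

347.98

X̄̄ = (412 + 381 + 392 + 382 + 377 + 408 + 400 + 392 + 402 + 388 + 402 + 413) / 12 = 395.7500
s̄ = (38 + 30 + 37 + 36 + 31 + 38 + 42 + 50 + 38 + 57 + 33 + 55) / 12 = 40.4167
LCL = X̄̄ − A₃·s̄ = 395.7500 − 1.182 × 40.4167 = 347.9775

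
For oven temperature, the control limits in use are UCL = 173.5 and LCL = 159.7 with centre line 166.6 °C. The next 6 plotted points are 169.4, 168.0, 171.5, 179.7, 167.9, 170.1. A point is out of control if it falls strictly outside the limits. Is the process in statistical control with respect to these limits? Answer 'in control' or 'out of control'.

out of control

Compare each point to [159.7, 173.5]: sample 4 = 179.7 > UCL.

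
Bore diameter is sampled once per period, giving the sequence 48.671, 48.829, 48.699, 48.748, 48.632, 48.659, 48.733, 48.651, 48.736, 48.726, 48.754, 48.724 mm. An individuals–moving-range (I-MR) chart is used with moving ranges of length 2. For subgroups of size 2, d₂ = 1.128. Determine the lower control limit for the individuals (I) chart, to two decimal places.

48.52

X̄ = (48.671 + 48.829 + 48.699 + 48.748 + 48.632 + 48.659 + 48.733 + 48.651 + 48.736 + 48.726 + 48.754 + 48.724) / 12 = 48.7135
Moving ranges: 0.158, 0.130, 0.049, 0.116, 0.027, 0.074, 0.082, 0.085, 0.010, 0.028, 0.030; M̄R̄ = 0.7890 / 11 = 0.0717
LCL = X̄ − 3·M̄R̄/d₂ = 48.7135 − 3 × 0.0717 / 1.128 = 48.5227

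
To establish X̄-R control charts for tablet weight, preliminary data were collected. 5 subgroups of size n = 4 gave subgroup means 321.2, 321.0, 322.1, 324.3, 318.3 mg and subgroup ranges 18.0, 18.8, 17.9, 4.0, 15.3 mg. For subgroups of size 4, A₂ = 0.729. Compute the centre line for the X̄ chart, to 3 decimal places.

X̄̄ = (321.2 + 321.0 + 322.1 + 324.3 + 318.3) / 5 = 1606.9000 / 5 = 321.3800
CL = X̄̄ = 321.3800

321.380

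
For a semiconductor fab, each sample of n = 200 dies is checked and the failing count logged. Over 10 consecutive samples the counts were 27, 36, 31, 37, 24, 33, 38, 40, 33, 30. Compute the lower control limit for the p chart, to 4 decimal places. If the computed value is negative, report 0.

0.0859

p̄ = Σdᵢ / (k·n) = 329 / (10 × 200) = 0.16450
LCL = p̄ − 3·√(p̄(1−p̄)/n) = 0.16450 − 3 × 0.02621 = 0.08586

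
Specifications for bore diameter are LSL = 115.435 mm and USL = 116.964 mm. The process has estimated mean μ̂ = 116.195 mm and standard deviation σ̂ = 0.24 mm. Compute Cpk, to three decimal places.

Cpu = (USL − μ̂) / (3σ̂) = (116.964 − 116.195) / (3 × 0.24) = 1.0681; Cpl = (μ̂ − LSL) / (3σ̂) = (116.195 − 115.435) / (3 × 0.24) = 1.0556; Cpk = min(Cpu, Cpl) = 1.0556

1.056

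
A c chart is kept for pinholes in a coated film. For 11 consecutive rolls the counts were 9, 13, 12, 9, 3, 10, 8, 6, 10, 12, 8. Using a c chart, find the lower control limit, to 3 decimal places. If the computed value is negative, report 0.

0.046

c̄ = (9 + 13 + 12 + 9 + 3 + 10 + 8 + 6 + 10 + 12 + 8) / 11 = 100 / 11 = 9.0909
LCL = c̄ − 3√c̄ = 9.0909 − 3 × 3.0151 = 0.0456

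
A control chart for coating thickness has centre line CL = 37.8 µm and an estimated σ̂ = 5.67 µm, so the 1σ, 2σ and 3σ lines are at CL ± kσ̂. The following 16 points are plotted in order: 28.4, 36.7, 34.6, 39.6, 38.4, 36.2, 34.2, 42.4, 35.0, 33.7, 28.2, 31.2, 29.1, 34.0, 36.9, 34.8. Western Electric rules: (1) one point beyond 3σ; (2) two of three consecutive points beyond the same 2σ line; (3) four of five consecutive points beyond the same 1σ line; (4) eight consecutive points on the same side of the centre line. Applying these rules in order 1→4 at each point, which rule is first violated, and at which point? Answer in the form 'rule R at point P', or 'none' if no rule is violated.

rule 4 at point 16

Zone of each point (C = within 1σ̂, B = 1σ̂–2σ̂, A = 2σ̂–3σ̂, * = beyond 3σ̂; sign = side of CL): 1:-B, 2:-C, 3:-C, 4:+C, 5:+C, 6:-C, 7:-C, 8:+C, 9:-C, 10:-C, 11:-B, 12:-B, 13:-B, 14:-C, 15:-C, 16:-C
Rule 4 (eight consecutive points on the same side of the centre line) is satisfied at point 16.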